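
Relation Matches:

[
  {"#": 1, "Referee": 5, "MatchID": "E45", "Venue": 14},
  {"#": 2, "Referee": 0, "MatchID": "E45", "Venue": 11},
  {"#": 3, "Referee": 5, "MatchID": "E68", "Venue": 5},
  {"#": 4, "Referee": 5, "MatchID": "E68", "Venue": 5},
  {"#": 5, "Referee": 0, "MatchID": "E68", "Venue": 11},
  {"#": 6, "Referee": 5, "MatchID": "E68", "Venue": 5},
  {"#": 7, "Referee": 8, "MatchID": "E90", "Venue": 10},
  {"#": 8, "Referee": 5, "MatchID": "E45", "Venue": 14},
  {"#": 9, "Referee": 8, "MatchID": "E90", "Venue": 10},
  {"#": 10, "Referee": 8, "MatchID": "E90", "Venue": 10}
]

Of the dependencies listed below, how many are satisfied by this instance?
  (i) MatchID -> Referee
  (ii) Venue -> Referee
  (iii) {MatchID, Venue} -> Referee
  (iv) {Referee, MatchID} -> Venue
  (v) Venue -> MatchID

3

(i) MatchID -> Referee: MatchID=E45: rows 1, 2, 8 → Referee takes values {5, 0} — violation; MatchID=E68: rows 3, 4, 5, 6 → Referee takes values {5, 0} — violation — fails.
(ii) Venue -> Referee: every LHS value maps to a single RHS value — holds.
(iii) {MatchID, Venue} -> Referee: every LHS value maps to a single RHS value — holds.
(iv) {Referee, MatchID} -> Venue: every LHS value maps to a single RHS value — holds.
(v) Venue -> MatchID: Venue=11: rows 2, 5 → MatchID takes values {E45, E68} — violation — fails.
3 of the 5 dependencies hold.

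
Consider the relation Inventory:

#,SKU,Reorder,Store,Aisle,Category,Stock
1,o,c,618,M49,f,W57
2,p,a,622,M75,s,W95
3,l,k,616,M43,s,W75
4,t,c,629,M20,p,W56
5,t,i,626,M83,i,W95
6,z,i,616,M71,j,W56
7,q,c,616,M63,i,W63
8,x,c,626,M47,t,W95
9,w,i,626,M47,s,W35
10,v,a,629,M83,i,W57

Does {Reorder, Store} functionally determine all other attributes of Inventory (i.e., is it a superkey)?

Rows 5 and 9 have the same {Reorder, Store} value (Reorder=i, Store=626) but are distinct tuples, so {Reorder, Store} does not determine every attribute — not a superkey.

No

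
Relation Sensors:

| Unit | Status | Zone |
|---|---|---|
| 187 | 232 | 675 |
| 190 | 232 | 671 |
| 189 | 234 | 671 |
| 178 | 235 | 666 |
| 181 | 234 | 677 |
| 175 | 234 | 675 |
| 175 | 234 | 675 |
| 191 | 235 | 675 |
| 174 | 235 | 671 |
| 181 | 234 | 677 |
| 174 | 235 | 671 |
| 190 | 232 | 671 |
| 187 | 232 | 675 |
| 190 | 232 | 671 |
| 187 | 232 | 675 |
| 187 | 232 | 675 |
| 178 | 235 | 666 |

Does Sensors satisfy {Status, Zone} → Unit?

Yes

(Status=232, Zone=675): 4 rows → Unit = 187, 187, 187, 187 ✓
(Status=232, Zone=671): 3 rows → Unit = 190, 190, 190 ✓
(Status=234, Zone=671): 1 row → Unit = 189 ✓
(Status=235, Zone=666): 2 rows → Unit = 178, 178 ✓
(Status=234, Zone=677): 2 rows → Unit = 181, 181 ✓
(Status=234, Zone=675): 2 rows → Unit = 175, 175 ✓
(Status=235, Zone=675): 1 row → Unit = 191 ✓
(Status=235, Zone=671): 2 rows → Unit = 174, 174 ✓
Every {Status, Zone} value is associated with a single Unit value, so {Status, Zone} → Unit holds.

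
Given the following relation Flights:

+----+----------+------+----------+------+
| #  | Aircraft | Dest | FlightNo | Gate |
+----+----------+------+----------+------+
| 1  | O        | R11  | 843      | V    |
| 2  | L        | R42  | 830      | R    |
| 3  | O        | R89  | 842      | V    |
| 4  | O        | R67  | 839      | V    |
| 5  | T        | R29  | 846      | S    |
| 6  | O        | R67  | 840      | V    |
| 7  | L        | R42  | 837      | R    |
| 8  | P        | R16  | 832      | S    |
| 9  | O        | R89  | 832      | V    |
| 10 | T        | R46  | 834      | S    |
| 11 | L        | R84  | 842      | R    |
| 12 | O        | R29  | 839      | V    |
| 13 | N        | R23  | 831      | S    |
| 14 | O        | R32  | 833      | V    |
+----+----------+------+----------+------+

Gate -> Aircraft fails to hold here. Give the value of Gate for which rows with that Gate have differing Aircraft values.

S

Gate=V: rows 1, 3, 4, 6, 9, 12, 14 → Aircraft = O, O, O, O, O, O, O ✓
Gate=R: rows 2, 7, 11 → Aircraft = L, L, L ✓
Gate=S: rows 5, 8, 10, 13 → Aircraft takes values {T, P, N} — violation
The only Gate value with inconsistent Aircraft is Gate=S.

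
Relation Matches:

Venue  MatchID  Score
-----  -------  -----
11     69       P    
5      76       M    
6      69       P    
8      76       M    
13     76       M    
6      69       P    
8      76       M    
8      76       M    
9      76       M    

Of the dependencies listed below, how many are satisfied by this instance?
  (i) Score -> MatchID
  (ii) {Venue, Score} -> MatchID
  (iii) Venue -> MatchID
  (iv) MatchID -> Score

(i) Score -> MatchID: every LHS value maps to a single RHS value — holds.
(ii) {Venue, Score} -> MatchID: every LHS value maps to a single RHS value — holds.
(iii) Venue -> MatchID: every LHS value maps to a single RHS value — holds.
(iv) MatchID -> Score: every LHS value maps to a single RHS value — holds.
4 of the 4 dependencies hold.

4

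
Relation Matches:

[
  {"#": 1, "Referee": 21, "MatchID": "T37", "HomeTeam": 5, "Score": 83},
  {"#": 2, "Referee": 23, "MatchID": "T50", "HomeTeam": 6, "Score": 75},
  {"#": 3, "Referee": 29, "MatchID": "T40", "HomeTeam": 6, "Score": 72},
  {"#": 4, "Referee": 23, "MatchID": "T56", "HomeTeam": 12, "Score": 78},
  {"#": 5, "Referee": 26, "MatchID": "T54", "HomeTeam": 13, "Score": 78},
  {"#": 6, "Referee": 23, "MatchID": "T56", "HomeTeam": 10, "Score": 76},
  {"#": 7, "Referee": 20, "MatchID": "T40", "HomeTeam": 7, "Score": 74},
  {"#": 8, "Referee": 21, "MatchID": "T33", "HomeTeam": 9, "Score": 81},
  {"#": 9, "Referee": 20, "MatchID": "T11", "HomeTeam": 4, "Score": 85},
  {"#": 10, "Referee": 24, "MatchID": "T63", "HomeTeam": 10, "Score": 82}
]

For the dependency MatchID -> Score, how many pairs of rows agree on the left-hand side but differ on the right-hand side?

MatchID=T40: violating pairs (3,7) — 1 pair.
MatchID=T56: violating pairs (4,6) — 1 pair.

2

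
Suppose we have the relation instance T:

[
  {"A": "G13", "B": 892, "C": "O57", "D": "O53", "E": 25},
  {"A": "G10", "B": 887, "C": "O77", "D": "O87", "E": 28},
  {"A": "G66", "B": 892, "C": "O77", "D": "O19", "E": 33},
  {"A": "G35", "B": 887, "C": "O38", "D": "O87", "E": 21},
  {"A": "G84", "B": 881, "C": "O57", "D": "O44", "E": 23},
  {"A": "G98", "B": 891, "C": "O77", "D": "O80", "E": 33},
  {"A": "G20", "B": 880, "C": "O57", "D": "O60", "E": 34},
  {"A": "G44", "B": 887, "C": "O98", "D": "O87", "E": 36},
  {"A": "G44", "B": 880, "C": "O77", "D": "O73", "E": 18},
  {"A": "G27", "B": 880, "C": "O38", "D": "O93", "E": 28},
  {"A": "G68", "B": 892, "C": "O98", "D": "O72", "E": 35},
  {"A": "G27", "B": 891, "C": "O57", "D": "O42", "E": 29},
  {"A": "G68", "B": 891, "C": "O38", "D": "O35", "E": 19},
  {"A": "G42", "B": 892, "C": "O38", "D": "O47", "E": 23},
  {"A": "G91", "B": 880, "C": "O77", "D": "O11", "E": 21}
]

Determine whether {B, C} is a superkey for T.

No

Two distinct rows share (B=880, C=O77), so {B, C} does not determine every attribute — not a superkey.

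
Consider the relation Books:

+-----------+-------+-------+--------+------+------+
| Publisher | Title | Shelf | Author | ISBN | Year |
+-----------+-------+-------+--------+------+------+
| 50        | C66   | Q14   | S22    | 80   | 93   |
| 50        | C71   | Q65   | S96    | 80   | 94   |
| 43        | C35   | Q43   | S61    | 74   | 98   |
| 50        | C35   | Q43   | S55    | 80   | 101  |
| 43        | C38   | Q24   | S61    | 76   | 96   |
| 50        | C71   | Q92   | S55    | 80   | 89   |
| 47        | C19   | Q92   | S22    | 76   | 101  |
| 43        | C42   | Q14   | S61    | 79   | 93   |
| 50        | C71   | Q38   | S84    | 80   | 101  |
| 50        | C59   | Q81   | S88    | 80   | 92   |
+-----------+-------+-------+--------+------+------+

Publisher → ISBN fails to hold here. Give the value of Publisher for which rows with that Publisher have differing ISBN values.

Publisher=50: 6 rows → ISBN = 80, 80, 80, 80, 80, 80 ✓
Publisher=43: 3 rows → ISBN takes values {74, 76, 79} — violation
Publisher=47: 1 row → ISBN = 76 ✓
The only Publisher value with inconsistent ISBN is Publisher=43.

43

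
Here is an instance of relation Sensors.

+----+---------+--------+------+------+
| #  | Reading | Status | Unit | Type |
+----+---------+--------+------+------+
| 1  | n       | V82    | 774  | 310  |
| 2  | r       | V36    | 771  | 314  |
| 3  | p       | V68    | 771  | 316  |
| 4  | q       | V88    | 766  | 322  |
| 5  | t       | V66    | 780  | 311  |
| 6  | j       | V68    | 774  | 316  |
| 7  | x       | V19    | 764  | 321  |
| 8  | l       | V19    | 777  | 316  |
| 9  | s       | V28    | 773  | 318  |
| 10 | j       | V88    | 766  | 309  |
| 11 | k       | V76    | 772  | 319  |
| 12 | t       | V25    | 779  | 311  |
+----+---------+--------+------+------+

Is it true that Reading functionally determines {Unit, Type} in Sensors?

No

Reading=n: row 1 → {Unit,Type} = (774, 310) ✓
Reading=r: row 2 → {Unit,Type} = (771, 314) ✓
Reading=p: row 3 → {Unit,Type} = (771, 316) ✓
Reading=q: row 4 → {Unit,Type} = (766, 322) ✓
Reading=t: rows 5, 12 → {Unit,Type} takes values {(780, 311), (779, 311)} — violation
Reading=j: rows 6, 10 → {Unit,Type} takes values {(774, 316), (766, 309)} — violation
Reading=x: row 7 → {Unit,Type} = (764, 321) ✓
Reading=l: row 8 → {Unit,Type} = (777, 316) ✓
Reading=s: row 9 → {Unit,Type} = (773, 318) ✓
Reading=k: row 11 → {Unit,Type} = (772, 319) ✓
Two rows agree on Reading but differ on {Unit, Type}, so Reading -> {Unit, Type} does not hold.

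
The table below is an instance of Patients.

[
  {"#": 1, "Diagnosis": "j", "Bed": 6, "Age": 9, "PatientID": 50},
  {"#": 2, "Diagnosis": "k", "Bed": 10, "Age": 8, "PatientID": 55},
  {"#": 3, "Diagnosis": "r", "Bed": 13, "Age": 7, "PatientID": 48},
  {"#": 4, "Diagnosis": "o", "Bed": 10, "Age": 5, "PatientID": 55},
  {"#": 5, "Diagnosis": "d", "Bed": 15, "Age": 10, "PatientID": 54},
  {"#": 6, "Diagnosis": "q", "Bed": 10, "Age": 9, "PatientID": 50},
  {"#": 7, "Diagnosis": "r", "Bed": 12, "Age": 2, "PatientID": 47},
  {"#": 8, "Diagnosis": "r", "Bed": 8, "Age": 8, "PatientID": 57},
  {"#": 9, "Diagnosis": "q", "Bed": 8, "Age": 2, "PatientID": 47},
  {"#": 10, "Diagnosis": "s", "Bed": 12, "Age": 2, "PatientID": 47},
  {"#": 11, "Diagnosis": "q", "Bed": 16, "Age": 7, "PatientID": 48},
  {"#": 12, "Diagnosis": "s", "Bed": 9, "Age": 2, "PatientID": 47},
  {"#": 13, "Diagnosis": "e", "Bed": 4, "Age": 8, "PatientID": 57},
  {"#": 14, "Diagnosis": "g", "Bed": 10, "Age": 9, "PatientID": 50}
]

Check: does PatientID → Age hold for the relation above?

PatientID=50: rows 1, 6, 14 → Age = 9, 9, 9 ✓
PatientID=55: rows 2, 4 → Age takes values {8, 5} — violation
PatientID=48: rows 3, 11 → Age = 7, 7 ✓
PatientID=54: row 5 → Age = 10 ✓
PatientID=47: rows 7, 9, 10, 12 → Age = 2, 2, 2, 2 ✓
PatientID=57: rows 8, 13 → Age = 8, 8 ✓
Two rows agree on PatientID but differ on Age, so PatientID → Age does not hold.

No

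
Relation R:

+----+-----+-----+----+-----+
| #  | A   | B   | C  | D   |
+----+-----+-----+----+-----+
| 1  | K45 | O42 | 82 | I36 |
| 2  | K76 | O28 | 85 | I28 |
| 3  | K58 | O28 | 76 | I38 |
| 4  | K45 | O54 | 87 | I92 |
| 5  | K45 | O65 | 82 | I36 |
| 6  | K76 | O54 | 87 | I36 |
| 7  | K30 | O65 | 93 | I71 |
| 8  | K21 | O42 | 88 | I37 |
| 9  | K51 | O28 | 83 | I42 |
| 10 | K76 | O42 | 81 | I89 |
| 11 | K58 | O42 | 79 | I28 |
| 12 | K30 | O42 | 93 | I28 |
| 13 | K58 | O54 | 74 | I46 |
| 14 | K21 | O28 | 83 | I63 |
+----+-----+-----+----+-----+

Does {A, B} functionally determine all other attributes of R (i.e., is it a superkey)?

Yes

All 14 rows have distinct {A, B} values, so {A, B} → (all attributes) holds and {A, B} is a superkey.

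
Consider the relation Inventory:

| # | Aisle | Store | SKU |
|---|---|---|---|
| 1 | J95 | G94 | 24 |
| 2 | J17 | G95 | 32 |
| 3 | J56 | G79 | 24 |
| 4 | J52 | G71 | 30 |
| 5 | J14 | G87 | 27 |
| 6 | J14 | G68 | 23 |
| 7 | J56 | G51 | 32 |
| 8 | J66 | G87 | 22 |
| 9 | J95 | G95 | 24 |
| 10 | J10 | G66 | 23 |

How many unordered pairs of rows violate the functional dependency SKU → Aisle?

SKU=24: violating pairs (1,3), (3,9) — 2 pairs.
SKU=32: violating pairs (2,7) — 1 pair.
SKU=23: violating pairs (6,10) — 1 pair.

4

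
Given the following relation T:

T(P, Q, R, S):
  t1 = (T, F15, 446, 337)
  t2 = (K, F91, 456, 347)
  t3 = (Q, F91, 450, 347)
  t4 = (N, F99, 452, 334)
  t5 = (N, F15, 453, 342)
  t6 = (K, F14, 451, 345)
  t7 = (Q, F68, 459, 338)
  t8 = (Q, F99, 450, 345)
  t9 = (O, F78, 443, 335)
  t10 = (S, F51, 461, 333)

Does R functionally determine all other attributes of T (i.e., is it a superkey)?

No

Rows 3 and 8 have the same R value R=450 but are distinct tuples, so R does not determine every attribute — not a superkey.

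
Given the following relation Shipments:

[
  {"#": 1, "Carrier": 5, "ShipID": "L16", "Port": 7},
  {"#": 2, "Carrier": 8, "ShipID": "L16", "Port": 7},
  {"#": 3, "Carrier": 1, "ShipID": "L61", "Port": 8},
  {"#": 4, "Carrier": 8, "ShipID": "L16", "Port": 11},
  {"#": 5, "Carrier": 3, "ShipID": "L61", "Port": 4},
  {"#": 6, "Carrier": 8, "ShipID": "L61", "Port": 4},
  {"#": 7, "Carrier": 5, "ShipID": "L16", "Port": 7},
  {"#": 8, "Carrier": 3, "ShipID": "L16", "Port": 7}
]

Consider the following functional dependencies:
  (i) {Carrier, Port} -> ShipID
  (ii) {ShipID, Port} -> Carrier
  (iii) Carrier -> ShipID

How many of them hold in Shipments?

1

(i) {Carrier, Port} -> ShipID: every LHS value maps to a single RHS value — holds.
(ii) {ShipID, Port} -> Carrier: (ShipID=L16, Port=7): rows 1, 2, 7, 8 → Carrier takes values {5, 8, 3} — violation; (ShipID=L61, Port=4): rows 5, 6 → Carrier takes values {3, 8} — violation — fails.
(iii) Carrier -> ShipID: Carrier=8: rows 2, 4, 6 → ShipID takes values {L16, L61} — violation; Carrier=3: rows 5, 8 → ShipID takes values {L61, L16} — violation — fails.
1 of the 3 dependencies holds.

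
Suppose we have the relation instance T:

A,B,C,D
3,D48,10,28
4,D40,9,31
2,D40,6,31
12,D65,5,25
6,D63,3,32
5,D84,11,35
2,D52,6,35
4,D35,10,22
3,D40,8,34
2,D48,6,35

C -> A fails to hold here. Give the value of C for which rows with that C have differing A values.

C=10: 2 rows → A takes values {3, 4} — violation
C=9: 1 row → A = 4 ✓
C=6: 3 rows → A = 2, 2, 2 ✓
C=5: 1 row → A = 12 ✓
C=3: 1 row → A = 6 ✓
C=11: 1 row → A = 5 ✓
C=8: 1 row → A = 3 ✓
The only C value with inconsistent A is C=10.

10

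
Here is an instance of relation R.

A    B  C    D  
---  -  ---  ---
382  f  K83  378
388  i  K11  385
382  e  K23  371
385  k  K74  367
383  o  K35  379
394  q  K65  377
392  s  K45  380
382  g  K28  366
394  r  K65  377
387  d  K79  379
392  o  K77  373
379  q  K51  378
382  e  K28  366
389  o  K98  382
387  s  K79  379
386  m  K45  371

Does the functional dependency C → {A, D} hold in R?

No

C=K83: 1 row → {A,D} = (382, 378) ✓
C=K11: 1 row → {A,D} = (388, 385) ✓
C=K23: 1 row → {A,D} = (382, 371) ✓
C=K74: 1 row → {A,D} = (385, 367) ✓
C=K35: 1 row → {A,D} = (383, 379) ✓
C=K65: 2 rows → {A,D} = (394, 377), (394, 377) ✓
C=K45: 2 rows → {A,D} takes values {(392, 380), (386, 371)} — violation
C=K28: 2 rows → {A,D} = (382, 366), (382, 366) ✓
C=K79: 2 rows → {A,D} = (387, 379), (387, 379) ✓
C=K77: 1 row → {A,D} = (392, 373) ✓
C=K51: 1 row → {A,D} = (379, 378) ✓
C=K98: 1 row → {A,D} = (389, 382) ✓
Two rows agree on C but differ on {A, D}, so C → {A, D} does not hold.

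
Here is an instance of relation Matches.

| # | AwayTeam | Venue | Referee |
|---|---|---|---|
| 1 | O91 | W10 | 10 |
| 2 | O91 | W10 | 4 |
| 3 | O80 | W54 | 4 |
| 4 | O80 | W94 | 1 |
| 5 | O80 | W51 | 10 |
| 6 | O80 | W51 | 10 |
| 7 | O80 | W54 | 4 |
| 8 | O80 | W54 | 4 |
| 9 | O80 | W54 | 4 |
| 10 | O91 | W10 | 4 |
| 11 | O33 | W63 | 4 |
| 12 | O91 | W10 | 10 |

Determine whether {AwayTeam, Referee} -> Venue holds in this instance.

Yes

(AwayTeam=O91, Referee=10): rows 1, 12 → Venue = W10, W10 ✓
(AwayTeam=O91, Referee=4): rows 2, 10 → Venue = W10, W10 ✓
(AwayTeam=O80, Referee=4): rows 3, 7, 8, 9 → Venue = W54, W54, W54, W54 ✓
(AwayTeam=O80, Referee=1): row 4 → Venue = W94 ✓
(AwayTeam=O80, Referee=10): rows 5, 6 → Venue = W51, W51 ✓
(AwayTeam=O33, Referee=4): row 11 → Venue = W63 ✓
Every {AwayTeam, Referee} value is associated with a single Venue value, so {AwayTeam, Referee} -> Venue holds.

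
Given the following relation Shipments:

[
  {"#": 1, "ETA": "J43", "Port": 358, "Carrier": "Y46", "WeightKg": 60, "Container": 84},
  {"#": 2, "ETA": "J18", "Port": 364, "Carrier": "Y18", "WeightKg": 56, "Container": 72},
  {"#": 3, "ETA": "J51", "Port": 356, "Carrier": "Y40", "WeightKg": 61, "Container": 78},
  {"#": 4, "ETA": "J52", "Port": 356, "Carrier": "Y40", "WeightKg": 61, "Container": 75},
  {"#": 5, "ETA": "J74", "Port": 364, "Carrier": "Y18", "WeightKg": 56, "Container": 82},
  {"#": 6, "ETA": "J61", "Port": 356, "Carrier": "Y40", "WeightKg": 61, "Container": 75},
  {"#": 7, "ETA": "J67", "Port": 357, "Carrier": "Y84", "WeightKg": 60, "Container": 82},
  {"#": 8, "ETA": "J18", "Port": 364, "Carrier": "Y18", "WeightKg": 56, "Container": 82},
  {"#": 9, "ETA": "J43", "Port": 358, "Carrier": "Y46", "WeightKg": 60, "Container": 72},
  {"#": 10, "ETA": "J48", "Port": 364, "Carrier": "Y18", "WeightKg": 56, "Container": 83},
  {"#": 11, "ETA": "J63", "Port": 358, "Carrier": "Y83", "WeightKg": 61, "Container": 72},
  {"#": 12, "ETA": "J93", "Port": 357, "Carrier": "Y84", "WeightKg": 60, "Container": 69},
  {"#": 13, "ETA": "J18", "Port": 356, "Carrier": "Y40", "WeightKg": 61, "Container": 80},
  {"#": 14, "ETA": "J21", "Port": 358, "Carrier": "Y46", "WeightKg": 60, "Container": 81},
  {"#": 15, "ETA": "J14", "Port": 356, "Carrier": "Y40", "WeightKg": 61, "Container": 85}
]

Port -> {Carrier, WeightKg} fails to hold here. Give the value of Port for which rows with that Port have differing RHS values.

Port=358: rows 1, 9, 11, 14 → {Carrier,WeightKg} takes values {(Y46, 60), (Y83, 61)} — violation
Port=364: rows 2, 5, 8, 10 → {Carrier,WeightKg} = (Y18, 56), (Y18, 56), (Y18, 56), (Y18, 56) ✓
Port=356: rows 3, 4, 6, 13, 15 → {Carrier,WeightKg} = (Y40, 61), (Y40, 61), (Y40, 61), (Y40, 61), (Y40, 61) ✓
Port=357: rows 7, 12 → {Carrier,WeightKg} = (Y84, 60), (Y84, 60) ✓
The only Port value with inconsistent RHS is Port=358.

358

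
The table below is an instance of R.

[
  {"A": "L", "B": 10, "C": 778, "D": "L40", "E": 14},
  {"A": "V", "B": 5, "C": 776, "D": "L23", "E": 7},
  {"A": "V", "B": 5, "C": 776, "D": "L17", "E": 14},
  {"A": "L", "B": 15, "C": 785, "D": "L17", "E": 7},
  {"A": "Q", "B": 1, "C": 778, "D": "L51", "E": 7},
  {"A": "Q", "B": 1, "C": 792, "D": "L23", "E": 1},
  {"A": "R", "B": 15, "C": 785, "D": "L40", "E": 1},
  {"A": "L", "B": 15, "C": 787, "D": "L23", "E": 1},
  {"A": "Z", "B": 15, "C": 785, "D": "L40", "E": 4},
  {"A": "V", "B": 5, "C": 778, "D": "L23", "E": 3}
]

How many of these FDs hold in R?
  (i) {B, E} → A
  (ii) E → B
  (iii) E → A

(i) {B, E} → A: (B=15, E=1): 2 rows → A takes values {R, L} — violation — fails.
(ii) E → B: E=14: 2 rows → B takes values {10, 5} — violation; E=7: 3 rows → B takes values {5, 15, 1} — violation; E=1: 3 rows → B takes values {1, 15} — violation — fails.
(iii) E → A: E=14: 2 rows → A takes values {L, V} — violation; E=7: 3 rows → A takes values {V, L, Q} — violation; E=1: 3 rows → A takes values {Q, R, L} — violation — fails.
None of the 3 dependencies hold.

0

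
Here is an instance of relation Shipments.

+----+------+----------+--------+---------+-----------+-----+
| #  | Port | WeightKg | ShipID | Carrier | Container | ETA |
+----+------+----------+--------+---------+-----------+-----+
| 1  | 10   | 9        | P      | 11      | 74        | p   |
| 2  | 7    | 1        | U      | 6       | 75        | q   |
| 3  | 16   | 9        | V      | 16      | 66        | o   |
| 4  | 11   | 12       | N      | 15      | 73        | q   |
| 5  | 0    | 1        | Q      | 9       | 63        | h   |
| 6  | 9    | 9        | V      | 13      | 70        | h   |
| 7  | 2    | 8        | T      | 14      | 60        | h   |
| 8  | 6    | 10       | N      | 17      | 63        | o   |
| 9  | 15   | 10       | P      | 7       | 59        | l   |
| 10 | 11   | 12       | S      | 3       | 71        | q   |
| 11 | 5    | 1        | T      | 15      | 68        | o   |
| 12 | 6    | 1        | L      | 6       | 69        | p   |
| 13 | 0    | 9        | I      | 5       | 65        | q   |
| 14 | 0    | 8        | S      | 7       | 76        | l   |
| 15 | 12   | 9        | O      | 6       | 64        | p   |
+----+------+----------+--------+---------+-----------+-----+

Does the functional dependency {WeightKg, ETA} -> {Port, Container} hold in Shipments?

No

(WeightKg=9, ETA=p): rows 1, 15 → {Port,Container} takes values {(10, 74), (12, 64)} — violation
(WeightKg=1, ETA=q): row 2 → {Port,Container} = (7, 75) ✓
(WeightKg=9, ETA=o): row 3 → {Port,Container} = (16, 66) ✓
(WeightKg=12, ETA=q): rows 4, 10 → {Port,Container} takes values {(11, 73), (11, 71)} — violation
(WeightKg=1, ETA=h): row 5 → {Port,Container} = (0, 63) ✓
(WeightKg=9, ETA=h): row 6 → {Port,Container} = (9, 70) ✓
(WeightKg=8, ETA=h): row 7 → {Port,Container} = (2, 60) ✓
(WeightKg=10, ETA=o): row 8 → {Port,Container} = (6, 63) ✓
(WeightKg=10, ETA=l): row 9 → {Port,Container} = (15, 59) ✓
(WeightKg=1, ETA=o): row 11 → {Port,Container} = (5, 68) ✓
(WeightKg=1, ETA=p): row 12 → {Port,Container} = (6, 69) ✓
(WeightKg=9, ETA=q): row 13 → {Port,Container} = (0, 65) ✓
(WeightKg=8, ETA=l): row 14 → {Port,Container} = (0, 76) ✓
Two rows agree on {WeightKg, ETA} but differ on {Port, Container}, so {WeightKg, ETA} -> {Port, Container} does not hold.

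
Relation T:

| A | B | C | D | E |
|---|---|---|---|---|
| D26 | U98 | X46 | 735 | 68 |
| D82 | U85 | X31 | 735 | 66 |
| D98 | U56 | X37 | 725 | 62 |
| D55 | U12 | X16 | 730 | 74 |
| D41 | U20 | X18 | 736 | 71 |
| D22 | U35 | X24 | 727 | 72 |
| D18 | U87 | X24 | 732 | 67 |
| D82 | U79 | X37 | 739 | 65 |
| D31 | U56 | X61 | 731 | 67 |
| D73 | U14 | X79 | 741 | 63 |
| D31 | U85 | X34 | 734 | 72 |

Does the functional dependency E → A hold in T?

No

E=68: 1 row → A = D26 ✓
E=66: 1 row → A = D82 ✓
E=62: 1 row → A = D98 ✓
E=74: 1 row → A = D55 ✓
E=71: 1 row → A = D41 ✓
E=72: 2 rows → A takes values {D22, D31} — violation
E=67: 2 rows → A takes values {D18, D31} — violation
E=65: 1 row → A = D82 ✓
E=63: 1 row → A = D73 ✓
Two rows agree on E but differ on A, so E → A does not hold.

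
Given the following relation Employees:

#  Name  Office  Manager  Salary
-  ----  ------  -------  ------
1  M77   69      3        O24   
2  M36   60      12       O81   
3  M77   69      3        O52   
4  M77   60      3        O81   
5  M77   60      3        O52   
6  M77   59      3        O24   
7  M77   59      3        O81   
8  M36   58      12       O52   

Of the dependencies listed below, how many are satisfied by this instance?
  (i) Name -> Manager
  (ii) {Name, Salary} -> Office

(i) Name -> Manager: every LHS value maps to a single RHS value — holds.
(ii) {Name, Salary} -> Office: (Name=M77, Salary=O24): rows 1, 6 → Office takes values {69, 59} — violation; (Name=M77, Salary=O52): rows 3, 5 → Office takes values {69, 60} — violation; (Name=M77, Salary=O81): rows 4, 7 → Office takes values {60, 59} — violation — fails.
1 of the 2 dependencies holds.

1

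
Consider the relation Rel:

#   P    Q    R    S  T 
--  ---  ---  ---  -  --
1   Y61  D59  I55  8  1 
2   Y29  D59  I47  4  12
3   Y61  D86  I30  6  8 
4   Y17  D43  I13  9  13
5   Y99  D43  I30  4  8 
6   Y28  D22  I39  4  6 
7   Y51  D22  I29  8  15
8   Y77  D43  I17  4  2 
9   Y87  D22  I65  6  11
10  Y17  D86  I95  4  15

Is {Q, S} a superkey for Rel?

Rows 5 and 8 have the same {Q, S} value (Q=D43, S=4) but are distinct tuples, so {Q, S} does not determine every attribute — not a superkey.

No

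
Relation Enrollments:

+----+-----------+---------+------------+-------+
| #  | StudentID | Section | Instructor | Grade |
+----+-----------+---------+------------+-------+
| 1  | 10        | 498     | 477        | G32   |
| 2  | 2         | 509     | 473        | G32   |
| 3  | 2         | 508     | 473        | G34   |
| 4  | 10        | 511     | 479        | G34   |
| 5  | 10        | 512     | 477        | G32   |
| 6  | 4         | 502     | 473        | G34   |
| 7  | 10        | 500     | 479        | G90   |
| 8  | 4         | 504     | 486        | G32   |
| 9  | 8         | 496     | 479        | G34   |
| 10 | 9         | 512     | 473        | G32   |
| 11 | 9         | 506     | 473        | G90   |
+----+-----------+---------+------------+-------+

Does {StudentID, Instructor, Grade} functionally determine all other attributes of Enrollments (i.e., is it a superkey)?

No

Rows 1 and 5 have the same {StudentID, Instructor, Grade} value (StudentID=10, Instructor=477, Grade=G32) but are distinct tuples, so {StudentID, Instructor, Grade} does not determine every attribute — not a superkey.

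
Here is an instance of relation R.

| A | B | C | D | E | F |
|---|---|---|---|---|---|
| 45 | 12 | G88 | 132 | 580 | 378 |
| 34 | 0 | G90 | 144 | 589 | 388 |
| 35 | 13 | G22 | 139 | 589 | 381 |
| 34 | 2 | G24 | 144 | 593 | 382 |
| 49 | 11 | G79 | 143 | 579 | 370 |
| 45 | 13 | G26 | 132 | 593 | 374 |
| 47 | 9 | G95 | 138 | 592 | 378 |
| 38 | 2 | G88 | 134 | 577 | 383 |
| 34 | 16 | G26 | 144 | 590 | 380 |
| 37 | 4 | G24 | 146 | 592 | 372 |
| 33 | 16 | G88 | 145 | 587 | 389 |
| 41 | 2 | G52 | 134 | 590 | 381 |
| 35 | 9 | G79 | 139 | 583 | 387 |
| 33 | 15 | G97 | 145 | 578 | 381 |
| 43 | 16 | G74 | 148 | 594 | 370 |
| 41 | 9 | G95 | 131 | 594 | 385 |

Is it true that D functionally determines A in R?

No

D=132: 2 rows → A = 45, 45 ✓
D=144: 3 rows → A = 34, 34, 34 ✓
D=139: 2 rows → A = 35, 35 ✓
D=143: 1 row → A = 49 ✓
D=138: 1 row → A = 47 ✓
D=134: 2 rows → A takes values {38, 41} — violation
D=146: 1 row → A = 37 ✓
D=145: 2 rows → A = 33, 33 ✓
D=148: 1 row → A = 43 ✓
D=131: 1 row → A = 41 ✓
Two rows agree on D but differ on A, so D → A does not hold.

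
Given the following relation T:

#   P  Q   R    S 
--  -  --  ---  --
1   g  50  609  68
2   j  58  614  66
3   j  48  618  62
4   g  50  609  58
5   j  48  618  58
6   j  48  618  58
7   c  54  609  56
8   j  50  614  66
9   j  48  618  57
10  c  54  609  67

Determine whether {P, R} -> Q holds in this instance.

No

(P=g, R=609): rows 1, 4 → Q = 50, 50 ✓
(P=j, R=614): rows 2, 8 → Q takes values {58, 50} — violation
(P=j, R=618): rows 3, 5, 6, 9 → Q = 48, 48, 48, 48 ✓
(P=c, R=609): rows 7, 10 → Q = 54, 54 ✓
Two rows agree on {P, R} but differ on Q, so {P, R} -> Q does not hold.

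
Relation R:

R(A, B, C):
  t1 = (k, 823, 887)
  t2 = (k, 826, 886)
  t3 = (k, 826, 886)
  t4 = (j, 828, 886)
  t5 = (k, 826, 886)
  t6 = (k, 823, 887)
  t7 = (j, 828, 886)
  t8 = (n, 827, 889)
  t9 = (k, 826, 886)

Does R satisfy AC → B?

Yes

(A=k, C=887): rows 1, 6 → B = 823, 823 ✓
(A=k, C=886): rows 2, 3, 5, 9 → B = 826, 826, 826, 826 ✓
(A=j, C=886): rows 4, 7 → B = 828, 828 ✓
(A=n, C=889): row 8 → B = 827 ✓
Every AC value is associated with a single B value, so AC → B holds.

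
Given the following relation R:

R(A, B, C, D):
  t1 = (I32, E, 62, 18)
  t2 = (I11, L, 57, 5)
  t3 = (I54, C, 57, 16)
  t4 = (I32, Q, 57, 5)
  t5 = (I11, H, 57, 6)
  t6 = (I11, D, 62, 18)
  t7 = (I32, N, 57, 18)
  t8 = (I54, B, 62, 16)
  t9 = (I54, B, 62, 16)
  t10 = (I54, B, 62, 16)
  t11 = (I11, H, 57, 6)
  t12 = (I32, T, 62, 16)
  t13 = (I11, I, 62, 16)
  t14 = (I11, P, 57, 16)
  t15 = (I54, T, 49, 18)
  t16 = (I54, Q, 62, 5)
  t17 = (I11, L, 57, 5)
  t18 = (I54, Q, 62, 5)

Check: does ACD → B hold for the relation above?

(A=I32, C=62, D=18): row 1 → B = E ✓
(A=I11, C=57, D=5): rows 2, 17 → B = L, L ✓
(A=I54, C=57, D=16): row 3 → B = C ✓
(A=I32, C=57, D=5): row 4 → B = Q ✓
(A=I11, C=57, D=6): rows 5, 11 → B = H, H ✓
(A=I11, C=62, D=18): row 6 → B = D ✓
(A=I32, C=57, D=18): row 7 → B = N ✓
(A=I54, C=62, D=16): rows 8, 9, 10 → B = B, B, B ✓
(A=I32, C=62, D=16): row 12 → B = T ✓
(A=I11, C=62, D=16): row 13 → B = I ✓
(A=I11, C=57, D=16): row 14 → B = P ✓
(A=I54, C=49, D=18): row 15 → B = T ✓
(A=I54, C=62, D=5): rows 16, 18 → B = Q, Q ✓
Every ACD value is associated with a single B value, so ACD → B holds.

Yes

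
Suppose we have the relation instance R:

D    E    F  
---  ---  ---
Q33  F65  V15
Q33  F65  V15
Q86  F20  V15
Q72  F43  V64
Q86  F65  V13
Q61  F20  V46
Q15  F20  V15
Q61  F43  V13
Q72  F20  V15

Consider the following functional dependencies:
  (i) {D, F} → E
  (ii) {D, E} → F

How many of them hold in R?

2

(i) {D, F} → E: every LHS value maps to a single RHS value — holds.
(ii) {D, E} → F: every LHS value maps to a single RHS value — holds.
2 of the 2 dependencies hold.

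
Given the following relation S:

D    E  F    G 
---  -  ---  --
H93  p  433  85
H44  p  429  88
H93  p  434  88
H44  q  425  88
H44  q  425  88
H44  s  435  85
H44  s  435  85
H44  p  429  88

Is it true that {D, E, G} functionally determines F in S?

Yes

(D=H93, E=p, G=85): 1 row → F = 433 ✓
(D=H44, E=p, G=88): 2 rows → F = 429, 429 ✓
(D=H93, E=p, G=88): 1 row → F = 434 ✓
(D=H44, E=q, G=88): 2 rows → F = 425, 425 ✓
(D=H44, E=s, G=85): 2 rows → F = 435, 435 ✓
Every {D, E, G} value is associated with a single F value, so {D, E, G} → F holds.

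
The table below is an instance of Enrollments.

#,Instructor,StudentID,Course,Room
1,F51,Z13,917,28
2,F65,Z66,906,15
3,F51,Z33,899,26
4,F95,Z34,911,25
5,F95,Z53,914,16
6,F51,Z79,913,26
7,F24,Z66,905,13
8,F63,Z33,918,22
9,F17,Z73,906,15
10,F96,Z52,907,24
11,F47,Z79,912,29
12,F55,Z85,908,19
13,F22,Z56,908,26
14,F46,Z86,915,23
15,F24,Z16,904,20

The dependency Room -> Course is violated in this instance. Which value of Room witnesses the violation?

Room=28: row 1 → Course = 917 ✓
Room=15: rows 2, 9 → Course = 906, 906 ✓
Room=26: rows 3, 6, 13 → Course takes values {899, 913, 908} — violation
Room=25: row 4 → Course = 911 ✓
Room=16: row 5 → Course = 914 ✓
Room=13: row 7 → Course = 905 ✓
Room=22: row 8 → Course = 918 ✓
Room=24: row 10 → Course = 907 ✓
Room=29: row 11 → Course = 912 ✓
Room=19: row 12 → Course = 908 ✓
Room=23: row 14 → Course = 915 ✓
Room=20: row 15 → Course = 904 ✓
The only Room value with inconsistent Course is Room=26.

26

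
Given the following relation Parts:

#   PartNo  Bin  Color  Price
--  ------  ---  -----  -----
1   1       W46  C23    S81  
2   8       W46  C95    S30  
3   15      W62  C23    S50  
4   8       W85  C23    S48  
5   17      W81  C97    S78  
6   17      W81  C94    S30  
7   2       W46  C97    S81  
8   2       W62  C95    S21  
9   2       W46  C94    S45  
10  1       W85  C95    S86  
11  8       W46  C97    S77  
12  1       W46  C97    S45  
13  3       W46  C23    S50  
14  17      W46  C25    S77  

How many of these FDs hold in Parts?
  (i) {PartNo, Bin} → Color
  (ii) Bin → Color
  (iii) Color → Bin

(i) {PartNo, Bin} → Color: (PartNo=1, Bin=W46): rows 1, 12 → Color takes values {C23, C97} — violation; (PartNo=8, Bin=W46): rows 2, 11 → Color takes values {C95, C97} — violation; (PartNo=17, Bin=W81): rows 5, 6 → Color takes values {C97, C94} — violation; (PartNo=2, Bin=W46): rows 7, 9 → Color takes values {C97, C94} — violation — fails.
(ii) Bin → Color: Bin=W46: rows 1, 2, 7, 9, 11, 12, 13, 14 → Color takes values {C23, C95, C97, C94, C25} — violation; Bin=W62: rows 3, 8 → Color takes values {C23, C95} — violation; Bin=W85: rows 4, 10 → Color takes values {C23, C95} — violation; Bin=W81: rows 5, 6 → Color takes values {C97, C94} — violation — fails.
(iii) Color → Bin: Color=C23: rows 1, 3, 4, 13 → Bin takes values {W46, W62, W85} — violation; Color=C95: rows 2, 8, 10 → Bin takes values {W46, W62, W85} — violation; Color=C97: rows 5, 7, 11, 12 → Bin takes values {W81, W46} — violation; Color=C94: rows 6, 9 → Bin takes values {W81, W46} — violation — fails.
None of the 3 dependencies hold.

0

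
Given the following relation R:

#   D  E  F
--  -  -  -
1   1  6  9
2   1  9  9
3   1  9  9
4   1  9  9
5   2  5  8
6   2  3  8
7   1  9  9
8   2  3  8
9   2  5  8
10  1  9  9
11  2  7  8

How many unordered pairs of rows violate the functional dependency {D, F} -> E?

(D=1, F=9): violating pairs (1,2), (1,3), (1,4), (1,7), (1,10) — 5 pairs.
(D=2, F=8): violating pairs (5,6), (5,8), (5,11), (6,9), (6,11), (8,9), (8,11), (9,11) — 8 pairs.

13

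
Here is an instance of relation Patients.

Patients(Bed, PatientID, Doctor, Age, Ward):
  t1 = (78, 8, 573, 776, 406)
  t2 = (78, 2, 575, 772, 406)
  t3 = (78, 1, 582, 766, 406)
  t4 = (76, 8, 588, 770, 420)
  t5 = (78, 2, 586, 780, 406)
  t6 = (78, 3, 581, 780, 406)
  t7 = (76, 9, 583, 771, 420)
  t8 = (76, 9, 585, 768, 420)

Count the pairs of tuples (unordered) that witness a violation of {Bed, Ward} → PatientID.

11

(Bed=78, Ward=406): violating pairs (1,2), (1,3), (1,5), (1,6), (2,3), (2,6), (3,5), (3,6), (5,6) — 9 pairs.
(Bed=76, Ward=420): violating pairs (4,7), (4,8) — 2 pairs.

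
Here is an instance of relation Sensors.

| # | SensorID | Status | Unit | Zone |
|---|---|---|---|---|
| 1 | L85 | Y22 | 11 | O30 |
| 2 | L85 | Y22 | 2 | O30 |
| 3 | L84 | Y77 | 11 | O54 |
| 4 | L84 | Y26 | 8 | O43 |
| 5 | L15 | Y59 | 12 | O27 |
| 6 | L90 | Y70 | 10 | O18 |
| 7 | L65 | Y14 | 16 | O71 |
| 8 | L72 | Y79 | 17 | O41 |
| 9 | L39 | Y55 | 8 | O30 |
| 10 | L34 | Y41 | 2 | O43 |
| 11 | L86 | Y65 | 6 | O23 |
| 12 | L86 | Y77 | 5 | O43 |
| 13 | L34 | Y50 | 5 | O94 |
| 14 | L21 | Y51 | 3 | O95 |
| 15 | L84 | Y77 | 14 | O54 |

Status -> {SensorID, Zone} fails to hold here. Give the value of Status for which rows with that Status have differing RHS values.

Y77

Status=Y22: rows 1, 2 → {SensorID,Zone} = (L85, O30), (L85, O30) ✓
Status=Y77: rows 3, 12, 15 → {SensorID,Zone} takes values {(L84, O54), (L86, O43)} — violation
Status=Y26: row 4 → {SensorID,Zone} = (L84, O43) ✓
Status=Y59: row 5 → {SensorID,Zone} = (L15, O27) ✓
Status=Y70: row 6 → {SensorID,Zone} = (L90, O18) ✓
Status=Y14: row 7 → {SensorID,Zone} = (L65, O71) ✓
Status=Y79: row 8 → {SensorID,Zone} = (L72, O41) ✓
Status=Y55: row 9 → {SensorID,Zone} = (L39, O30) ✓
Status=Y41: row 10 → {SensorID,Zone} = (L34, O43) ✓
Status=Y65: row 11 → {SensorID,Zone} = (L86, O23) ✓
Status=Y50: row 13 → {SensorID,Zone} = (L34, O94) ✓
Status=Y51: row 14 → {SensorID,Zone} = (L21, O95) ✓
The only Status value with inconsistent RHS is Status=Y77.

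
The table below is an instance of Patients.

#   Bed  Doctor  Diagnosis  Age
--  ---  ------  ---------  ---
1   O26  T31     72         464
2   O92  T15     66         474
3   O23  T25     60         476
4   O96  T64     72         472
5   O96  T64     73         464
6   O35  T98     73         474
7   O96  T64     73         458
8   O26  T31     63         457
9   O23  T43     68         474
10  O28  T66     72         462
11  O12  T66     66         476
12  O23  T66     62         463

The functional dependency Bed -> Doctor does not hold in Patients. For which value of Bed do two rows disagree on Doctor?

Bed=O26: rows 1, 8 → Doctor = T31, T31 ✓
Bed=O92: row 2 → Doctor = T15 ✓
Bed=O23: rows 3, 9, 12 → Doctor takes values {T25, T43, T66} — violation
Bed=O96: rows 4, 5, 7 → Doctor = T64, T64, T64 ✓
Bed=O35: row 6 → Doctor = T98 ✓
Bed=O28: row 10 → Doctor = T66 ✓
Bed=O12: row 11 → Doctor = T66 ✓
The only Bed value with inconsistent Doctor is Bed=O23.

O23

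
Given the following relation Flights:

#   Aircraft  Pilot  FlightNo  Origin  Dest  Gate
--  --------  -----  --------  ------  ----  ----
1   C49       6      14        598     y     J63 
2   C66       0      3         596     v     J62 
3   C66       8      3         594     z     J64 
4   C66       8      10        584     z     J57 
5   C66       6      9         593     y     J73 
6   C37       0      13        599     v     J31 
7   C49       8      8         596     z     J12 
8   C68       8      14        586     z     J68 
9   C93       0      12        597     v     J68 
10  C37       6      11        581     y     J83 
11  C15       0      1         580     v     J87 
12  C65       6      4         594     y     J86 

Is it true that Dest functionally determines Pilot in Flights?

Dest=y: rows 1, 5, 10, 12 → Pilot = 6, 6, 6, 6 ✓
Dest=v: rows 2, 6, 9, 11 → Pilot = 0, 0, 0, 0 ✓
Dest=z: rows 3, 4, 7, 8 → Pilot = 8, 8, 8, 8 ✓
Every Dest value is associated with a single Pilot value, so Dest → Pilot holds.

Yes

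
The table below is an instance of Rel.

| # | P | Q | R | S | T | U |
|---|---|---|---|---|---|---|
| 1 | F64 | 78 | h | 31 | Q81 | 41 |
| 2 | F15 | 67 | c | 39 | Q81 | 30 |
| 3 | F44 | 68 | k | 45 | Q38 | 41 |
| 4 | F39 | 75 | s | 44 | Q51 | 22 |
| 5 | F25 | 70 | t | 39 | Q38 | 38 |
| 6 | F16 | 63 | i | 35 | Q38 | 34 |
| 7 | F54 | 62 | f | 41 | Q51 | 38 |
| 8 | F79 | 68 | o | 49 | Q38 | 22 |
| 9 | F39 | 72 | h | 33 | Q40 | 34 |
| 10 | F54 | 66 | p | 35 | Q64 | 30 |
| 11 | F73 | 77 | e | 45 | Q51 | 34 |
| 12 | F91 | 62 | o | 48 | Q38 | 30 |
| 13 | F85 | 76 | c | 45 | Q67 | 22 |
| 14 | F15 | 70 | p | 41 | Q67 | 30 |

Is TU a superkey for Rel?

All 14 rows have distinct TU values, so TU → (all attributes) holds and TU is a superkey.

Yes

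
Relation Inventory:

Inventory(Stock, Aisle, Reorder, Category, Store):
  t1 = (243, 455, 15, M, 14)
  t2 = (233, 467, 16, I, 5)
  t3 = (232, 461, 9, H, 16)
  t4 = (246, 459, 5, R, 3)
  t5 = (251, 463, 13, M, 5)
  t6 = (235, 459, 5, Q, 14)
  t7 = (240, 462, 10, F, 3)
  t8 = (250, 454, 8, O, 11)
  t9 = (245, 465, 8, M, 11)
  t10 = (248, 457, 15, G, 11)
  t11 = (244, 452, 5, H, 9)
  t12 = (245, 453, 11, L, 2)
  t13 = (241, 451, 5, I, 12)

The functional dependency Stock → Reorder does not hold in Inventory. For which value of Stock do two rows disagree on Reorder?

Stock=243: row 1 → Reorder = 15 ✓
Stock=233: row 2 → Reorder = 16 ✓
Stock=232: row 3 → Reorder = 9 ✓
Stock=246: row 4 → Reorder = 5 ✓
Stock=251: row 5 → Reorder = 13 ✓
Stock=235: row 6 → Reorder = 5 ✓
Stock=240: row 7 → Reorder = 10 ✓
Stock=250: row 8 → Reorder = 8 ✓
Stock=245: rows 9, 12 → Reorder takes values {8, 11} — violation
Stock=248: row 10 → Reorder = 15 ✓
Stock=244: row 11 → Reorder = 5 ✓
Stock=241: row 13 → Reorder = 5 ✓
The only Stock value with inconsistent Reorder is Stock=245.

245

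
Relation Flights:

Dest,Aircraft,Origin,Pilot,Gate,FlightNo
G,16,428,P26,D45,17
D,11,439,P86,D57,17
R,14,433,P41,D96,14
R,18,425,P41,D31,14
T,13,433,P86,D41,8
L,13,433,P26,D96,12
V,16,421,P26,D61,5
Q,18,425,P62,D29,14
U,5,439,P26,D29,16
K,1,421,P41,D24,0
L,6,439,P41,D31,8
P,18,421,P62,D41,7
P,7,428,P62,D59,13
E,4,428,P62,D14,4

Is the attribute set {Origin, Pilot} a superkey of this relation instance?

Two distinct rows share (Origin=428, Pilot=P62), so {Origin, Pilot} does not determine every attribute — not a superkey.

No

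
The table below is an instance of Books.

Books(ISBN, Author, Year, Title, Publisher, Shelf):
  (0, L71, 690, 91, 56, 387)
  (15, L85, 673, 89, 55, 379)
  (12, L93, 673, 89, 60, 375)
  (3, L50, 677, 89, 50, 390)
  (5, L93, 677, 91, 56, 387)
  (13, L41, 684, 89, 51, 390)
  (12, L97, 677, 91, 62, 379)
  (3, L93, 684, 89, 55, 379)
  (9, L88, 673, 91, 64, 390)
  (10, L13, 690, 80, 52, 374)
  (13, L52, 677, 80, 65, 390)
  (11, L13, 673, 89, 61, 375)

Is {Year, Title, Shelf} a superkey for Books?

Two distinct rows share (Year=673, Title=89, Shelf=375), so {Year, Title, Shelf} does not determine every attribute — not a superkey.

No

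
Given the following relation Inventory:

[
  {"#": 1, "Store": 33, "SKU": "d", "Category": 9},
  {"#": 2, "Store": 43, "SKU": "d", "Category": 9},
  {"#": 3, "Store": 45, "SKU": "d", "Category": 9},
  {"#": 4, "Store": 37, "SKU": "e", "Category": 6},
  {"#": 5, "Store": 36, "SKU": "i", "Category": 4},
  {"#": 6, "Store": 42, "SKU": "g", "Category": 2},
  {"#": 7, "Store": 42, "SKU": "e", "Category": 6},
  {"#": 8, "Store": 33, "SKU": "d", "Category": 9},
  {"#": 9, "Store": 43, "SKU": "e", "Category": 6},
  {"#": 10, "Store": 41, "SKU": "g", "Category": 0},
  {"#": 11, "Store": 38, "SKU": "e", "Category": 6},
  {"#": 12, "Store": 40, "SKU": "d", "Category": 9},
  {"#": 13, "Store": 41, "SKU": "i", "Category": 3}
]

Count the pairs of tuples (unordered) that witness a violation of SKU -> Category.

2

SKU=d: all 5 rows agree on Category — 0 pairs.
SKU=e: all 4 rows agree on Category — 0 pairs.
SKU=i: violating pairs (5,13) — 1 pair.
SKU=g: violating pairs (6,10) — 1 pair.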